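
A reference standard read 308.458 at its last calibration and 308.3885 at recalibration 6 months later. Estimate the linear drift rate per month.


rate = (v2 - v1) / months
= (308.3885 - 308.458) / 6
= -0.0695 / 6
= -0.0116

-0.0116


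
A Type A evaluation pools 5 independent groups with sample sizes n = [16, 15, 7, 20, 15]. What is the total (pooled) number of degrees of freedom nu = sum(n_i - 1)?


nu = sum_i (n_i - 1)
nu = ((16 - 1) + (15 - 1) + (7 - 1) + (20 - 1) + (15 - 1))
nu = 15 + 14 + 6 + 19 + 14
nu = 68

68


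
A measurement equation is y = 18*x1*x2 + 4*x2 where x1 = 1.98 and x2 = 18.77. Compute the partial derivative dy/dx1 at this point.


y = 18*x1*x2 + 4*x2
dy/dx1 = 18*x2
Evaluate at x2 = 18.77: c1 = 18 * 18.77
c1 = 337.8600

337.8600


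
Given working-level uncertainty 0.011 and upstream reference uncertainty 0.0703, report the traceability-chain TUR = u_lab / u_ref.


TUR = u_lab / u_ref
= 0.011 / 0.0703
= 0.1565

0.1565


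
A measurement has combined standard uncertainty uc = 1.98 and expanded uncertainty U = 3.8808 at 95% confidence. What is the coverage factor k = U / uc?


k = U / uc
k = 3.8808 / 1.98
k = 1.96

1.96


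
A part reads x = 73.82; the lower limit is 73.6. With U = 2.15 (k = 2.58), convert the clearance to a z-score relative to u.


u = U / k = 2.15 / 2.58 = 0.83333333
margin = |LSL - x| = |73.6 - 73.82| = 0.22
z = margin / u = 0.22 / 0.83333333
z = 0.2640

0.2640


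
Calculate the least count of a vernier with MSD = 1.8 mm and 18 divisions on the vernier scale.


LC = MSD / n_div
= 1.8 / 18
= 0.1000

0.1000


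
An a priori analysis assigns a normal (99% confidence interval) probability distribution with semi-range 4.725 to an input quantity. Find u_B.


u_B = half_width / 2.576
u_B = 4.725 / 2.576
u_B = 1.8342

1.8342


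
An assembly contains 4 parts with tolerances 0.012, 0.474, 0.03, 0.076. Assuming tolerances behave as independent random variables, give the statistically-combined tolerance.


RSS = sqrt(0.012^2 + 0.474^2 + 0.03^2 + 0.076^2)
= sqrt(0.231496)
= 0.4811

0.4811


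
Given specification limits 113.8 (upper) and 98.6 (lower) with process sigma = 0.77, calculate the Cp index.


Cp = (USL - LSL) / (6 * sigma)
= (113.8 - 98.6) / (6 * 0.77)
= 15.2000 / 4.6200
= 3.2900

3.2900


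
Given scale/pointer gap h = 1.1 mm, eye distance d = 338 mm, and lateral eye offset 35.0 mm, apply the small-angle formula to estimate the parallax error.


error = h * offset / d
= 1.1 * 35.0 / 338
= 0.1139

0.1139


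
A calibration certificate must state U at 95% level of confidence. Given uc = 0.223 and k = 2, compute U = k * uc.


U = k * uc
U = 2 * 0.223
U = 0.4460

0.4460


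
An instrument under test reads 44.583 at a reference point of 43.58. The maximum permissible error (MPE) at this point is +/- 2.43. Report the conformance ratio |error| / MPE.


e = indication - reference = 44.583 - 43.58 = 1.0030
|e| = 1.0030
ratio = |e| / MPE = 1.0030 / 2.43
ratio = 0.4128

0.4128


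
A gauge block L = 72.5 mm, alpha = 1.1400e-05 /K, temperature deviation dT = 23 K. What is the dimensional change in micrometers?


dL = L * alpha * dT
= 72.5 * 1.1400e-05 * 23
= 0.0190095 mm
dL_um = 0.0190095 * 1000 = 19.0095 um

19.0095


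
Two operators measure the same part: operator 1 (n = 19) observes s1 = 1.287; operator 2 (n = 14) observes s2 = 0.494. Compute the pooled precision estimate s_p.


s_p = sqrt(((n1-1)*s1^2 + (n2-1)*s2^2) / (n1+n2-2))
numerator = (19-1)*1.287^2 + (14-1)*0.494^2 = 29.814642 + 3.172468 = 32.98711
denominator = 19 + 14 - 2 = 31
s_p^2 = 32.98711 / 31 = 1.0641003
s_p = sqrt(1.0641003) = 1.0316

1.0316


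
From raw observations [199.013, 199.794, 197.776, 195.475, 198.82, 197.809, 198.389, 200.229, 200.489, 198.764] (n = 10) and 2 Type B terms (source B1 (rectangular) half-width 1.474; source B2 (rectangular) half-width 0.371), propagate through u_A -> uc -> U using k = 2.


mean = (199.013 + 199.794 + 197.776 + 195.475 + 198.82 + 197.809 + 198.389 + 200.229 + 200.489 + 198.764) / 10 = 198.6558
s = sqrt(sum((x - mean)^2)/(n-1)) = 1.4520916
u_A = s / sqrt(n) = 1.4520916 / sqrt(10) = 0.45919168
u_B1 = 1.474 / sqrt(3) = 0.8510143
u_B2 = 0.371 / sqrt(3) = 0.21419695
uc = sqrt(0.45919168^2 + 0.8510143^2 + 0.21419695^2) = 0.9904356
U = k * uc = 2 * 0.9904356
U = 1.9809

1.9809


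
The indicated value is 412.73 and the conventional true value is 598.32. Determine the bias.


Systematic error = measured - true
= 412.73 - 598.32
= -185.5900

-185.5900


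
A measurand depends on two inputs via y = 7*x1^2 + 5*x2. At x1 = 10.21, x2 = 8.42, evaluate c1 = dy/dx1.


y = 7*x1^2 + 5*x2
dy/dx1 = 2*7*x1
Evaluate at x1 = 10.21: c1 = 14 * 10.21
c1 = 142.9400

142.9400


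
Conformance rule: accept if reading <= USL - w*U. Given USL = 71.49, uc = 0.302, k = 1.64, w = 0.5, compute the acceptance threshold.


U = k * uc = 1.64 * 0.302 = 0.49528
guard band g = w * U = 0.5 * 0.49528 = 0.24764
AL = USL - g = 71.49 - 0.24764
AL = 71.2424

71.2424


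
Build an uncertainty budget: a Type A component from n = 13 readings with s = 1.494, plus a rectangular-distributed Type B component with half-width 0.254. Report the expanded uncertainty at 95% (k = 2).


u_A = s / sqrt(n) = 1.494 / sqrt(13) = 0.41436105
u_B = half_width / sqrt(3) = 0.254 / sqrt(3) = 0.14664697
uc = sqrt(u_A^2 + u_B^2) = sqrt(0.41436105^2 + 0.14664697^2) = 0.43954569
U = k * uc = 2 * 0.43954569
U = 0.8791

0.8791


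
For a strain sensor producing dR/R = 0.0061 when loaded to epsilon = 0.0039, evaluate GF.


GF = (dR/R) / epsilon
= 0.0061 / 0.0039
= 1.5641

1.5641


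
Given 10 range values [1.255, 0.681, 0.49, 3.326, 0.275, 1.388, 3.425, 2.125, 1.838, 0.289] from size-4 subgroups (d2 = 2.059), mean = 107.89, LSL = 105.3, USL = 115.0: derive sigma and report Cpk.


R_bar = (1.255 + 0.681 + 0.49 + 3.326 + 0.275 + 1.388 + 3.425 + 2.125 + 1.838 + 0.289) / 10 = 1.5092
sigma = R_bar / d2 = 1.5092 / 2.059 = 0.73297717
Cp = (USL - LSL)/(6*sigma) = (115.0 - 105.3)/(6*0.73297717) = 2.2056
Cpu = (115.0 - 107.89)/(3*0.73297717) = 3.2334
Cpl = (107.89 - 105.3)/(3*0.73297717) = 1.1778
Cpk = min(Cpu, Cpl) = 1.1778

1.1778


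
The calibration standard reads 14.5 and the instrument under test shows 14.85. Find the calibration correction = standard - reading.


Correction = standard - reading
= 14.5 - 14.85
= -0.3500

-0.3500


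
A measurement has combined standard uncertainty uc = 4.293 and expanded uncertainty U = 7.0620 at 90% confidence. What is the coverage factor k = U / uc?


k = U / uc
k = 7.0620 / 4.293
k = 1.645

1.645


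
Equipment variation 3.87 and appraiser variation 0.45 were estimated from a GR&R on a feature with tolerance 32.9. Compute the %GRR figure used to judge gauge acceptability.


GRR = sqrt(EV^2 + AV^2) = sqrt(3.87^2 + 0.45^2) = 3.8960749
%GRR = GRR / tol * 100 = 3.8960749 / 32.9 * 100
%GRR = 11.8422

11.8422


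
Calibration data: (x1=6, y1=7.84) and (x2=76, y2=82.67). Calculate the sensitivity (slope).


slope = (y2 - y1) / (x2 - x1)
= (82.67 - 7.84) / (76 - 6)
= 74.8300 / 70
= 1.0690

1.0690


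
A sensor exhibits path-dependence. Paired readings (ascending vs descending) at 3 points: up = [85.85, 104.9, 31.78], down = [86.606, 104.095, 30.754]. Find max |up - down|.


|85.85 - 86.606| = 0.7560
|104.9 - 104.095| = 0.8050
|31.78 - 30.754| = 1.0260
hysteresis = max(diffs) = 1.0260

1.0260


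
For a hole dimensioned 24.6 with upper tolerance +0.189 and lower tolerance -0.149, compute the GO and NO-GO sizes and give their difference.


GO = nominal - lower_tol (smallest hole = maximum material condition)
GO = 24.6 - 0.149 = 24.451
NO-GO = nominal + upper_tol (largest hole = least material condition)
NO-GO = 24.6 + 0.189 = 24.789
spread = NO-GO - GO = 24.789 - 24.451 = 0.3380

0.3380


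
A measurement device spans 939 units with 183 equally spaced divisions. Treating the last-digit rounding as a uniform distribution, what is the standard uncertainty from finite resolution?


resolution = range / divisions
resolution = 939 / 183 = 5.1311475
u_res = resolution / (2*sqrt(3))
u_res = 5.1311475 / 3.4641016
u_res = 1.4812

1.4812


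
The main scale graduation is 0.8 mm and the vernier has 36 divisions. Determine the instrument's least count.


LC = MSD / n_div
= 0.8 / 36
= 0.0222

0.0222


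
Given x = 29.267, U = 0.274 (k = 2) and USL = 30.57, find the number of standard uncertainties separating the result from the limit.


u = U / k = 0.274 / 2 = 0.137
margin = |USL - x| = |30.57 - 29.267| = 1.303
z = margin / u = 1.303 / 0.137
z = 9.5109

9.5109


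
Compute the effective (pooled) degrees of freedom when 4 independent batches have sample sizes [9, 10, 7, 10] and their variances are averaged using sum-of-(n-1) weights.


nu = sum_i (n_i - 1)
nu = ((9 - 1) + (10 - 1) + (7 - 1) + (10 - 1))
nu = 8 + 9 + 6 + 9
nu = 32

32


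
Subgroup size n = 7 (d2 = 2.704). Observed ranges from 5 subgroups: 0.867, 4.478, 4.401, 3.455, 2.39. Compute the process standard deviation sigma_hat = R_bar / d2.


R_bar = (0.867 + 4.478 + 4.401 + 3.455 + 2.39) / 5
R_bar = 15.591 / 5 = 3.1182
sigma_hat = R_bar / d2 = 3.1182 / 2.704 = 1.1532

1.1532


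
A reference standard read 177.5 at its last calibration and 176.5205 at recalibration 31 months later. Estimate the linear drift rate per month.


rate = (v2 - v1) / months
= (176.5205 - 177.5) / 31
= -0.9795 / 31
= -0.0316

-0.0316


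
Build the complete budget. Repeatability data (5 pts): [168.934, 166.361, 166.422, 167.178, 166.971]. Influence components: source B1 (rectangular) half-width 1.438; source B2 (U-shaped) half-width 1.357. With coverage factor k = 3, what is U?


mean = (168.934 + 166.361 + 166.422 + 167.178 + 166.971) / 5 = 167.1732
s = sqrt(sum((x - mean)^2)/(n-1)) = 1.0446644
u_A = s / sqrt(n) = 1.0446644 / sqrt(5) = 0.46718812
u_B1 = 1.438 / sqrt(3) = 0.83022969
u_B2 = 1.357 / sqrt(2) = 0.9595439
uc = sqrt(0.46718812^2 + 0.83022969^2 + 0.9595439^2) = 1.3521356
U = k * uc = 3 * 1.3521356
U = 4.0564

4.0564


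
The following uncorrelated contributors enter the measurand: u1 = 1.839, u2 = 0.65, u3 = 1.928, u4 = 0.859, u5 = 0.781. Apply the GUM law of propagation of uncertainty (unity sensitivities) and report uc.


uc = sqrt(1.839^2 + 0.65^2 + 1.928^2 + 0.859^2 + 0.781^2)
uc = sqrt(8.869447)
uc = 2.9782

2.9782


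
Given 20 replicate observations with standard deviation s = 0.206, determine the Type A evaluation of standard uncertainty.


u_A = s / sqrt(n)
u_A = 0.206 / sqrt(20)
u_A = 0.206 / 4.472136
u_A = 0.0461

0.0461


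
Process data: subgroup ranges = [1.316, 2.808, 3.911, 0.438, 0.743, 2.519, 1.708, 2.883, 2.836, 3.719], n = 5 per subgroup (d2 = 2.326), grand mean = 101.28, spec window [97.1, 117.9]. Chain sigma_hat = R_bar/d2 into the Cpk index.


R_bar = (1.316 + 2.808 + 3.911 + 0.438 + 0.743 + 2.519 + 1.708 + 2.883 + 2.836 + 3.719) / 10 = 2.2881
sigma = R_bar / d2 = 2.2881 / 2.326 = 0.98370593
Cp = (USL - LSL)/(6*sigma) = (117.9 - 97.1)/(6*0.98370593) = 3.5241
Cpu = (117.9 - 101.28)/(3*0.98370593) = 5.6318
Cpl = (101.28 - 97.1)/(3*0.98370593) = 1.4164
Cpk = min(Cpu, Cpl) = 1.4164

1.4164


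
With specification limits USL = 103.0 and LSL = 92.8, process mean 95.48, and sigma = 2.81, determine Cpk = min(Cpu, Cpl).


Cpu = (USL - mean) / (3*sigma) = (103.0 - 95.48) / (3*2.81) = 0.8921
Cpl = (mean - LSL) / (3*sigma) = (95.48 - 92.8) / (3*2.81) = 0.3179
Cpk = min(Cpu, Cpl) = 0.3179

0.3179


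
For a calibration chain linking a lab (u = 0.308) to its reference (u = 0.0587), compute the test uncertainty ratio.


TUR = u_lab / u_ref
= 0.308 / 0.0587
= 5.2470

5.2470


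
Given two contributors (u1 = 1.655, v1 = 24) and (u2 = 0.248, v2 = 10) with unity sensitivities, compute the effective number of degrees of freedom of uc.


uc = sqrt(u1^2 + u2^2) = sqrt(1.655^2 + 0.248^2) = 1.6734781
v_eff = uc^4 / (u1^4/v1 + u2^4/v2)
= 1.6734781^4 / (1.655^4/24 + 0.248^4/10)
= 7.8429624 / 0.31297236
v_eff = 25.0596

25.0596


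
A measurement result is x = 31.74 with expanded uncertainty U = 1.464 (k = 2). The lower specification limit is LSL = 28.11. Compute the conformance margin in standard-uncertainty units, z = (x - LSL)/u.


u = U / k = 1.464 / 2 = 0.732
margin = |LSL - x| = |28.11 - 31.74| = 3.63
z = margin / u = 3.63 / 0.732
z = 4.9590

4.9590


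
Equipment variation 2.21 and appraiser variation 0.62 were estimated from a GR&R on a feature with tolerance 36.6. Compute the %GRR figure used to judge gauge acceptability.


GRR = sqrt(EV^2 + AV^2) = sqrt(2.21^2 + 0.62^2) = 2.2953213
%GRR = GRR / tol * 100 = 2.2953213 / 36.6 * 100
%GRR = 6.2714

6.2714


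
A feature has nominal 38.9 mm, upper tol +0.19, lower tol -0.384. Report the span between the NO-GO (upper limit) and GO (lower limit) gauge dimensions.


GO = nominal - lower_tol (smallest hole = maximum material condition)
GO = 38.9 - 0.384 = 38.516
NO-GO = nominal + upper_tol (largest hole = least material condition)
NO-GO = 38.9 + 0.19 = 39.09
spread = NO-GO - GO = 39.09 - 38.516 = 0.5740

0.5740


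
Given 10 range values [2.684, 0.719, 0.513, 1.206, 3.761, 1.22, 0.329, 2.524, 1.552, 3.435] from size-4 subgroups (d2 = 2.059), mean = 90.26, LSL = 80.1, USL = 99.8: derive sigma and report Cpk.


R_bar = (2.684 + 0.719 + 0.513 + 1.206 + 3.761 + 1.22 + 0.329 + 2.524 + 1.552 + 3.435) / 10 = 1.7943
sigma = R_bar / d2 = 1.7943 / 2.059 = 0.87144245
Cp = (USL - LSL)/(6*sigma) = (99.8 - 80.1)/(6*0.87144245) = 3.7677
Cpu = (99.8 - 90.26)/(3*0.87144245) = 3.6491
Cpl = (90.26 - 80.1)/(3*0.87144245) = 3.8863
Cpk = min(Cpu, Cpl) = 3.6491

3.6491


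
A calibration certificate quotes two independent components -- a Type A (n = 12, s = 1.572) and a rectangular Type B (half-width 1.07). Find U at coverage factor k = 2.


u_A = s / sqrt(n) = 1.572 / sqrt(12) = 0.45379731
u_B = half_width / sqrt(3) = 1.07 / sqrt(3) = 0.61776479
uc = sqrt(u_A^2 + u_B^2) = sqrt(0.45379731^2 + 0.61776479^2) = 0.7665281
U = k * uc = 2 * 0.7665281
U = 1.5331

1.5331


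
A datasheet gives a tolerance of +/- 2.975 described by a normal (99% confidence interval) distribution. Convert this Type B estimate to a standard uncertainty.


u_B = half_width / 2.576
u_B = 2.975 / 2.576
u_B = 1.1549

1.1549


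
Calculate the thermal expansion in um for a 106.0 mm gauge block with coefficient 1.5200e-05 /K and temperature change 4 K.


dL = L * alpha * dT
= 106.0 * 1.5200e-05 * 4
= 0.0064448 mm
dL_um = 0.0064448 * 1000 = 6.4448 um

6.4448


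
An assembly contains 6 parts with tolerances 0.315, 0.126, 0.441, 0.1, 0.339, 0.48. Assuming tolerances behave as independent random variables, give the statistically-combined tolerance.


RSS = sqrt(0.315^2 + 0.126^2 + 0.441^2 + 0.1^2 + 0.339^2 + 0.48^2)
= sqrt(0.664903)
= 0.8154

0.8154


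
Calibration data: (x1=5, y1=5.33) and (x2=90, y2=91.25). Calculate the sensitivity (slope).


slope = (y2 - y1) / (x2 - x1)
= (91.25 - 5.33) / (90 - 5)
= 85.9200 / 85
= 1.0108

1.0108


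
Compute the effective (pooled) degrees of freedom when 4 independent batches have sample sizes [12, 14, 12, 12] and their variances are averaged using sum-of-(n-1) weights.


nu = sum_i (n_i - 1)
nu = ((12 - 1) + (14 - 1) + (12 - 1) + (12 - 1))
nu = 11 + 13 + 11 + 11
nu = 46

46


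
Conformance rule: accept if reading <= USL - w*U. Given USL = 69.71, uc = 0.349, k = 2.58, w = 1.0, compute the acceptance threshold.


U = k * uc = 2.58 * 0.349 = 0.90042
guard band g = w * U = 1.0 * 0.90042 = 0.90042
AL = USL - g = 69.71 - 0.90042
AL = 68.8096

68.8096


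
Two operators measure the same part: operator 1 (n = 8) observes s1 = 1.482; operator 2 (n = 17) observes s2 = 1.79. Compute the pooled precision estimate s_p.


s_p = sqrt(((n1-1)*s1^2 + (n2-1)*s2^2) / (n1+n2-2))
numerator = (8-1)*1.482^2 + (17-1)*1.79^2 = 15.374268 + 51.2656 = 66.639868
denominator = 8 + 17 - 2 = 23
s_p^2 = 66.639868 / 23 = 2.8973856
s_p = sqrt(2.8973856) = 1.7022

1.7022


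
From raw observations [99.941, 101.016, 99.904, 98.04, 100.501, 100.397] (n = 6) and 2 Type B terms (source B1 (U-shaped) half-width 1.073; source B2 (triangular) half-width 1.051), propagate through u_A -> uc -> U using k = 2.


mean = (99.941 + 101.016 + 99.904 + 98.04 + 100.501 + 100.397) / 6 = 99.9665
s = sqrt(sum((x - mean)^2)/(n-1)) = 1.0284386
u_A = s / sqrt(n) = 1.0284386 / sqrt(6) = 0.4198583
u_B1 = 1.073 / sqrt(2) = 0.75872558
u_B2 = 1.051 / sqrt(6) = 0.42906895
uc = sqrt(0.4198583^2 + 0.75872558^2 + 0.42906895^2) = 0.96749453
U = k * uc = 2 * 0.96749453
U = 1.9350

1.9350


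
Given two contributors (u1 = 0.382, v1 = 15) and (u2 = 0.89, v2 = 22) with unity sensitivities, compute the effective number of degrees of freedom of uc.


uc = sqrt(u1^2 + u2^2) = sqrt(0.382^2 + 0.89^2) = 0.96851639
v_eff = uc^4 / (u1^4/v1 + u2^4/v2)
= 0.96851639^4 / (0.382^4/15 + 0.89^4/22)
= 0.87988902 / 0.029938788
v_eff = 29.3896

29.3896


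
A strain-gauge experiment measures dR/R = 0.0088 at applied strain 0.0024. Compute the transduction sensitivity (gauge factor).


GF = (dR/R) / epsilon
= 0.0088 / 0.0024
= 3.6667

3.6667


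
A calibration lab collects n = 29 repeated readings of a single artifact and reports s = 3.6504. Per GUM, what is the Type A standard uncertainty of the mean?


u_A = s / sqrt(n)
u_A = 3.6504 / sqrt(29)
u_A = 3.6504 / 5.3851648
u_A = 0.6779

0.6779


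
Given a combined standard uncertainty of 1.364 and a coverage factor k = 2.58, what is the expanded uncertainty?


U = k * uc
U = 2.58 * 1.364
U = 3.5191

3.5191


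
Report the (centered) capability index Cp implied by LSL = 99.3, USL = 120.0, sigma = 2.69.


Cp = (USL - LSL) / (6 * sigma)
= (120.0 - 99.3) / (6 * 2.69)
= 20.7000 / 16.1400
= 1.2825

1.2825


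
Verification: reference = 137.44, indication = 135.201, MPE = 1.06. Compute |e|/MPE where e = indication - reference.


e = indication - reference = 135.201 - 137.44 = -2.2390
|e| = 2.2390
ratio = |e| / MPE = 2.2390 / 1.06
ratio = 2.1123

2.1123


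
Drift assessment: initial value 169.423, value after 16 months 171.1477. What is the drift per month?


rate = (v2 - v1) / months
= (171.1477 - 169.423) / 16
= 1.7247 / 16
= 0.1078

0.1078


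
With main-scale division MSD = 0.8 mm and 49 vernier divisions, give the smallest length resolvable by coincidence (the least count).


LC = MSD / n_div
= 0.8 / 49
= 0.0163

0.0163


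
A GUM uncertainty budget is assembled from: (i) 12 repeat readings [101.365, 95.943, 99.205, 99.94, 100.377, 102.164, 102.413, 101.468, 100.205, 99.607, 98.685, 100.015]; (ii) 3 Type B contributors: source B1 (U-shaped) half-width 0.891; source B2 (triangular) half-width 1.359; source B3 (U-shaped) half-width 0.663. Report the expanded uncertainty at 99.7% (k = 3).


mean = (101.365 + 95.943 + 99.205 + 99.94 + 100.377 + 102.164 + 102.413 + 101.468 + 100.205 + 99.607 + 98.685 + 100.015) / 12 = 100.1155833
s = sqrt(sum((x - mean)^2)/(n-1)) = 1.7458087
u_A = s / sqrt(n) = 1.7458087 / sqrt(12) = 0.50397156
u_B1 = 0.891 / sqrt(2) = 0.63003214
u_B2 = 1.359 / sqrt(6) = 0.55480943
u_B3 = 0.663 / sqrt(2) = 0.4688118
uc = sqrt(0.50397156^2 + 0.63003214^2 + 0.55480943^2 + 0.4688118^2) = 1.0855993
U = k * uc = 3 * 1.0855993
U = 3.2568

3.2568


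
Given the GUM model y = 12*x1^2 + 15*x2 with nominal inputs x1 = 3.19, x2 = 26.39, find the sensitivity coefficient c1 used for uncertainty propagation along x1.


y = 12*x1^2 + 15*x2
dy/dx1 = 2*12*x1
Evaluate at x1 = 3.19: c1 = 24 * 3.19
c1 = 76.5600

76.5600


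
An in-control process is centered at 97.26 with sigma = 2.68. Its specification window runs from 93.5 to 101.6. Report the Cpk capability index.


Cpu = (USL - mean) / (3*sigma) = (101.6 - 97.26) / (3*2.68) = 0.5398
Cpl = (mean - LSL) / (3*sigma) = (97.26 - 93.5) / (3*2.68) = 0.4677
Cpk = min(Cpu, Cpl) = 0.4677

0.4677


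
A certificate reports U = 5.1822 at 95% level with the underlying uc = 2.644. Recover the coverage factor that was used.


k = U / uc
k = 5.1822 / 2.644
k = 1.96

1.96


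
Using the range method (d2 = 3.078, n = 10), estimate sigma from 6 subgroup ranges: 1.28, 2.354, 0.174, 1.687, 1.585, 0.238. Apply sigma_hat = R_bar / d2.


R_bar = (1.28 + 2.354 + 0.174 + 1.687 + 1.585 + 0.238) / 6
R_bar = 7.318 / 6 = 1.2196667
sigma_hat = R_bar / d2 = 1.2196667 / 3.078 = 0.3963

0.3963


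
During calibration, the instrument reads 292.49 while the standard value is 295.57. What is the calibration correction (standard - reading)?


Correction = standard - reading
= 295.57 - 292.49
= 3.0800

3.0800


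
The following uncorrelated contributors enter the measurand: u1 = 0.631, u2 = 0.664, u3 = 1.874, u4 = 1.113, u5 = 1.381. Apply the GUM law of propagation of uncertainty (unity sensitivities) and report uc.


uc = sqrt(0.631^2 + 0.664^2 + 1.874^2 + 1.113^2 + 1.381^2)
uc = sqrt(7.496863)
uc = 2.7380

2.7380


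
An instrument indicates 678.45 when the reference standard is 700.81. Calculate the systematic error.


Systematic error = measured - true
= 678.45 - 700.81
= -22.3600

-22.3600


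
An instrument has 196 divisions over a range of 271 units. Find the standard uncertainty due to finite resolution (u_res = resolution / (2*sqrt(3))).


resolution = range / divisions
resolution = 271 / 196 = 1.3826531
u_res = resolution / (2*sqrt(3))
u_res = 1.3826531 / 3.4641016
u_res = 0.3991

0.3991


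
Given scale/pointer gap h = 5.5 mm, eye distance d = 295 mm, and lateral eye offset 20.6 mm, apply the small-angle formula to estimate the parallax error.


error = h * offset / d
= 5.5 * 20.6 / 295
= 0.3841

0.3841


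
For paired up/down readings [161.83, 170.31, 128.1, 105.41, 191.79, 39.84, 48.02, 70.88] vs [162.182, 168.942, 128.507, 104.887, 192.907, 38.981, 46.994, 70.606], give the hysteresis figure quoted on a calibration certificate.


|161.83 - 162.182| = 0.3520
|170.31 - 168.942| = 1.3680
|128.1 - 128.507| = 0.4070
|105.41 - 104.887| = 0.5230
|191.79 - 192.907| = 1.1170
|39.84 - 38.981| = 0.8590
|48.02 - 46.994| = 1.0260
|70.88 - 70.606| = 0.2740
hysteresis = max(diffs) = 1.3680

1.3680


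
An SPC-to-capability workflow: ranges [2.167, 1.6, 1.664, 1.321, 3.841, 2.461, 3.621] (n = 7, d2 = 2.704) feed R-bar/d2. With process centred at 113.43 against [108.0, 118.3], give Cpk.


R_bar = (2.167 + 1.6 + 1.664 + 1.321 + 3.841 + 2.461 + 3.621) / 7 = 2.3821429
sigma = R_bar / d2 = 2.3821429 / 2.704 = 0.88097001
Cp = (USL - LSL)/(6*sigma) = (118.3 - 108.0)/(6*0.88097001) = 1.9486
Cpu = (118.3 - 113.43)/(3*0.88097001) = 1.8427
Cpl = (113.43 - 108.0)/(3*0.88097001) = 2.0546
Cpk = min(Cpu, Cpl) = 1.8427

1.8427


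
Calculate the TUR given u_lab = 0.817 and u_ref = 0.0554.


TUR = u_lab / u_ref
= 0.817 / 0.0554
= 14.7473

14.7473


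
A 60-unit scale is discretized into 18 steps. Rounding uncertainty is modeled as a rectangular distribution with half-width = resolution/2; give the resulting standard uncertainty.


resolution = range / divisions
resolution = 60 / 18 = 3.3333333
u_res = resolution / (2*sqrt(3))
u_res = 3.3333333 / 3.4641016
u_res = 0.9623

0.9623


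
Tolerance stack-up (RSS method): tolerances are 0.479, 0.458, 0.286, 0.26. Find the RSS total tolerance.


RSS = sqrt(0.479^2 + 0.458^2 + 0.286^2 + 0.26^2)
= sqrt(0.588601)
= 0.7672

0.7672


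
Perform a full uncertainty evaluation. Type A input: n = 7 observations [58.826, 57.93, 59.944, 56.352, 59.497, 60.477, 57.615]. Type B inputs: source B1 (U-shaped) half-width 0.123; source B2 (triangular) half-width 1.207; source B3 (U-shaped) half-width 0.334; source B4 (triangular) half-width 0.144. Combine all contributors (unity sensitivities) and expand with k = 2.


mean = (58.826 + 57.93 + 59.944 + 56.352 + 59.497 + 60.477 + 57.615) / 7 = 58.663
s = sqrt(sum((x - mean)^2)/(n-1)) = 1.4508616
u_A = s / sqrt(n) = 1.4508616 / sqrt(7) = 0.54837414
u_B1 = 0.123 / sqrt(2) = 0.086974134
u_B2 = 1.207 / sqrt(6) = 0.49275569
u_B3 = 0.334 / sqrt(2) = 0.23617366
u_B4 = 0.144 / sqrt(6) = 0.058787754
uc = sqrt(0.54837414^2 + 0.086974134^2 + 0.49275569^2 + 0.23617366^2 + 0.058787754^2) = 0.78123035
U = k * uc = 2 * 0.78123035
U = 1.5625

1.5625


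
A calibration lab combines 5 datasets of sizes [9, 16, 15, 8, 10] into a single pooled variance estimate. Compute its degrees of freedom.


nu = sum_i (n_i - 1)
nu = ((9 - 1) + (16 - 1) + (15 - 1) + (8 - 1) + (10 - 1))
nu = 8 + 15 + 14 + 7 + 9
nu = 53

53


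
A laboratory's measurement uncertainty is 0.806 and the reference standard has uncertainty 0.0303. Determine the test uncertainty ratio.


TUR = u_lab / u_ref
= 0.806 / 0.0303
= 26.6007

26.6007


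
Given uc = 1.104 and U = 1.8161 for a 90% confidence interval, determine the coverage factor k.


k = U / uc
k = 1.8161 / 1.104
k = 1.645

1.645


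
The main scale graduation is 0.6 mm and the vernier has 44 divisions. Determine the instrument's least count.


LC = MSD / n_div
= 0.6 / 44
= 0.0136

0.0136


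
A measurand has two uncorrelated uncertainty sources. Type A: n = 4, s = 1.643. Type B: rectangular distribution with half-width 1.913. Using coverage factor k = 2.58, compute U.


u_A = s / sqrt(n) = 1.643 / sqrt(4) = 0.8215
u_B = half_width / sqrt(3) = 1.913 / sqrt(3) = 1.1044711
uc = sqrt(u_A^2 + u_B^2) = sqrt(0.8215^2 + 1.1044711^2) = 1.3764878
U = k * uc = 2.58 * 1.3764878
U = 3.5513

3.5513


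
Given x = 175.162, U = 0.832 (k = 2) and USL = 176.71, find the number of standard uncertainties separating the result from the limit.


u = U / k = 0.832 / 2 = 0.416
margin = |USL - x| = |176.71 - 175.162| = 1.548
z = margin / u = 1.548 / 0.416
z = 3.7212

3.7212


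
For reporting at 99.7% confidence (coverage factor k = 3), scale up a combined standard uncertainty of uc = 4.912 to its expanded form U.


U = k * uc
U = 3 * 4.912
U = 14.7360

14.7360


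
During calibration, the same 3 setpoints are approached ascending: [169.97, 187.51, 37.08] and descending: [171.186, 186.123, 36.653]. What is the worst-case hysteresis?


|169.97 - 171.186| = 1.2160
|187.51 - 186.123| = 1.3870
|37.08 - 36.653| = 0.4270
hysteresis = max(diffs) = 1.3870

1.3870


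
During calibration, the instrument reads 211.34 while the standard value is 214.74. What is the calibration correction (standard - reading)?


Correction = standard - reading
= 214.74 - 211.34
= 3.4000

3.4000


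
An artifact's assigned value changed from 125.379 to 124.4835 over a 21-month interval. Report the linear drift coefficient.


rate = (v2 - v1) / months
= (124.4835 - 125.379) / 21
= -0.8955 / 21
= -0.0426

-0.0426


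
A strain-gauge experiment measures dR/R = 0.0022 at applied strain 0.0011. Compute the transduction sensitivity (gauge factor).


GF = (dR/R) / epsilon
= 0.0022 / 0.0011
= 2.0000

2.0000


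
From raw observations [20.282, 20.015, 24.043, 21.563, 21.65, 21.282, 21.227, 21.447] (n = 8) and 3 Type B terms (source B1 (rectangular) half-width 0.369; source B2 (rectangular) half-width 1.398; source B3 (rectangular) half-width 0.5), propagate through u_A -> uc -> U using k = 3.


mean = (20.282 + 20.015 + 24.043 + 21.563 + 21.65 + 21.282 + 21.227 + 21.447) / 8 = 21.438625
s = sqrt(sum((x - mean)^2)/(n-1)) = 1.2116573
u_A = s / sqrt(n) = 1.2116573 / sqrt(8) = 0.42838555
u_B1 = 0.369 / sqrt(3) = 0.21304225
u_B2 = 1.398 / sqrt(3) = 0.80713568
u_B3 = 0.5 / sqrt(3) = 0.28867513
uc = sqrt(0.42838555^2 + 0.21304225^2 + 0.80713568^2 + 0.28867513^2) = 0.98168351
U = k * uc = 3 * 0.98168351
U = 2.9451

2.9451


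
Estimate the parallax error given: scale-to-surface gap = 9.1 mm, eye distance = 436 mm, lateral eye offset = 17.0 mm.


error = h * offset / d
= 9.1 * 17.0 / 436
= 0.3548

0.3548


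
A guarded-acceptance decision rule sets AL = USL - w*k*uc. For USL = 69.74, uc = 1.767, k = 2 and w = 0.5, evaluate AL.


U = k * uc = 2 * 1.767 = 3.534
guard band g = w * U = 0.5 * 3.534 = 1.767
AL = USL - g = 69.74 - 1.767
AL = 67.9730

67.9730


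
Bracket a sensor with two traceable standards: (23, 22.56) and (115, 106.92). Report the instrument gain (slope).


slope = (y2 - y1) / (x2 - x1)
= (106.92 - 22.56) / (115 - 23)
= 84.3600 / 92
= 0.9170

0.9170


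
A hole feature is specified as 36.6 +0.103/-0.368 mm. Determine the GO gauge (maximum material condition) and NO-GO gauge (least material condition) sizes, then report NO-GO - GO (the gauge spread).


GO = nominal - lower_tol (smallest hole = maximum material condition)
GO = 36.6 - 0.368 = 36.232
NO-GO = nominal + upper_tol (largest hole = least material condition)
NO-GO = 36.6 + 0.103 = 36.703
spread = NO-GO - GO = 36.703 - 36.232 = 0.4710

0.4710


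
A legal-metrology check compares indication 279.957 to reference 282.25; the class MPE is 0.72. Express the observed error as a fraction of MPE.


e = indication - reference = 279.957 - 282.25 = -2.2930
|e| = 2.2930
ratio = |e| / MPE = 2.2930 / 0.72
ratio = 3.1847

3.1847


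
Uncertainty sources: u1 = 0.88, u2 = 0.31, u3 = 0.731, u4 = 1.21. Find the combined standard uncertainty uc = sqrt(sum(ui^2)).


uc = sqrt(0.88^2 + 0.31^2 + 0.731^2 + 1.21^2)
uc = sqrt(2.868961)
uc = 1.6938

1.6938


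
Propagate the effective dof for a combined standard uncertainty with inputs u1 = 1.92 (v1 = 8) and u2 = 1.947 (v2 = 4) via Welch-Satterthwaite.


uc = sqrt(u1^2 + u2^2) = sqrt(1.92^2 + 1.947^2) = 2.7344486
v_eff = uc^4 / (u1^4/v1 + u2^4/v2)
= 2.7344486^4 / (1.92^4/8 + 1.947^4/4)
= 55.908657 / 5.2912513
v_eff = 10.5662

10.5662


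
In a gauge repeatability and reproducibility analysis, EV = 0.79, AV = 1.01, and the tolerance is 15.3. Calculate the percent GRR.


GRR = sqrt(EV^2 + AV^2) = sqrt(0.79^2 + 1.01^2) = 1.2822636
%GRR = GRR / tol * 100 = 1.2822636 / 15.3 * 100
%GRR = 8.3808

8.3808


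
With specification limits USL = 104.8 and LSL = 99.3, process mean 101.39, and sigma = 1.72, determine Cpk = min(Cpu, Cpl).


Cpu = (USL - mean) / (3*sigma) = (104.8 - 101.39) / (3*1.72) = 0.6609
Cpl = (mean - LSL) / (3*sigma) = (101.39 - 99.3) / (3*1.72) = 0.4050
Cpk = min(Cpu, Cpl) = 0.4050

0.4050


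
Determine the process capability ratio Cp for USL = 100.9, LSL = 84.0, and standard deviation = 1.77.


Cp = (USL - LSL) / (6 * sigma)
= (100.9 - 84.0) / (6 * 1.77)
= 16.9000 / 10.6200
= 1.5913

1.5913


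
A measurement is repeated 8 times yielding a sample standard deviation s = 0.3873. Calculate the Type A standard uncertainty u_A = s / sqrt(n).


u_A = s / sqrt(n)
u_A = 0.3873 / sqrt(8)
u_A = 0.3873 / 2.8284271
u_A = 0.1369

0.1369


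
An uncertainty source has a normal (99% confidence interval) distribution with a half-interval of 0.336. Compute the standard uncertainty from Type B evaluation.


u_B = half_width / 2.576
u_B = 0.336 / 2.576
u_B = 0.1304

0.1304


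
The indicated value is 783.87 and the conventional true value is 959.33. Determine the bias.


Systematic error = measured - true
= 783.87 - 959.33
= -175.4600

-175.4600


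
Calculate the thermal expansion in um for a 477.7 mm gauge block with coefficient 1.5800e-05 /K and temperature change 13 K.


dL = L * alpha * dT
= 477.7 * 1.5800e-05 * 13
= 0.0981196 mm
dL_um = 0.0981196 * 1000 = 98.1196 um

98.1196


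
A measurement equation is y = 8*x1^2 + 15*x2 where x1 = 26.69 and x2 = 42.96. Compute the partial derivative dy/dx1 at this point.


y = 8*x1^2 + 15*x2
dy/dx1 = 2*8*x1
Evaluate at x1 = 26.69: c1 = 16 * 26.69
c1 = 427.0400

427.0400


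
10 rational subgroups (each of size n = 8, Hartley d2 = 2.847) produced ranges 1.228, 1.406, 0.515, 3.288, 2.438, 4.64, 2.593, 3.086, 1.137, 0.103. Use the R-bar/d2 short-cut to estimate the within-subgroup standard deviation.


R_bar = (1.228 + 1.406 + 0.515 + 3.288 + 2.438 + 4.64 + 2.593 + 3.086 + 1.137 + 0.103) / 10
R_bar = 20.434 / 10 = 2.0434
sigma_hat = R_bar / d2 = 2.0434 / 2.847 = 0.7177

0.7177


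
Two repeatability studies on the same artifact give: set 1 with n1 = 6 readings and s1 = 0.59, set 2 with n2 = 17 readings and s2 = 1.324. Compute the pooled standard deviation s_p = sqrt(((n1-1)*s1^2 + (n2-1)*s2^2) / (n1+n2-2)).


s_p = sqrt(((n1-1)*s1^2 + (n2-1)*s2^2) / (n1+n2-2))
numerator = (6-1)*0.59^2 + (17-1)*1.324^2 = 1.7405 + 28.047616 = 29.788116
denominator = 6 + 17 - 2 = 21
s_p^2 = 29.788116 / 21 = 1.4184817
s_p = sqrt(1.4184817) = 1.1910

1.1910


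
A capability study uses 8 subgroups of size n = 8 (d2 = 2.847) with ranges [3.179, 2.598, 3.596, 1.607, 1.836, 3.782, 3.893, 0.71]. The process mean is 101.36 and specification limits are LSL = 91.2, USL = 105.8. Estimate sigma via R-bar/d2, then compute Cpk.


R_bar = (3.179 + 2.598 + 3.596 + 1.607 + 1.836 + 3.782 + 3.893 + 0.71) / 8 = 2.650125
sigma = R_bar / d2 = 2.650125 / 2.847 = 0.93084826
Cp = (USL - LSL)/(6*sigma) = (105.8 - 91.2)/(6*0.93084826) = 2.6141
Cpu = (105.8 - 101.36)/(3*0.93084826) = 1.5899
Cpl = (101.36 - 91.2)/(3*0.93084826) = 3.6383
Cpk = min(Cpu, Cpl) = 1.5899

1.5899


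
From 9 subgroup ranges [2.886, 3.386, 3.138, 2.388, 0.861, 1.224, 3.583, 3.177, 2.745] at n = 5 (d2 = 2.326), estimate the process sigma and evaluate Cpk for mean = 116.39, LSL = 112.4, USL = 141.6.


R_bar = (2.886 + 3.386 + 3.138 + 2.388 + 0.861 + 1.224 + 3.583 + 3.177 + 2.745) / 9 = 2.5986667
sigma = R_bar / d2 = 2.5986667 / 2.326 = 1.1172256
Cp = (USL - LSL)/(6*sigma) = (141.6 - 112.4)/(6*1.1172256) = 4.3560
Cpu = (141.6 - 116.39)/(3*1.1172256) = 7.5216
Cpl = (116.39 - 112.4)/(3*1.1172256) = 1.1904
Cpk = min(Cpu, Cpl) = 1.1904

1.1904


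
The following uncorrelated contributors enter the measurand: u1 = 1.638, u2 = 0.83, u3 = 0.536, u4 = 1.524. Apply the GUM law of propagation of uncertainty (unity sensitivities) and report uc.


uc = sqrt(1.638^2 + 0.83^2 + 0.536^2 + 1.524^2)
uc = sqrt(5.981816)
uc = 2.4458

2.4458


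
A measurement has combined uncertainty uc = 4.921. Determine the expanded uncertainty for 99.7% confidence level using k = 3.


U = k * uc
U = 3 * 4.921
U = 14.7630

14.7630


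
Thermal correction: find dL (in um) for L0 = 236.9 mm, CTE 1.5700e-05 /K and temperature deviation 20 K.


dL = L * alpha * dT
= 236.9 * 1.5700e-05 * 20
= 0.0743866 mm
dL_um = 0.0743866 * 1000 = 74.3866 um

74.3866


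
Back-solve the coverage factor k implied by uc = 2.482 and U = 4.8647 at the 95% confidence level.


k = U / uc
k = 4.8647 / 2.482
k = 1.96

1.96


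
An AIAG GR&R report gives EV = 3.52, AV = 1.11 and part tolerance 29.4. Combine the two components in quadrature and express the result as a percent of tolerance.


GRR = sqrt(EV^2 + AV^2) = sqrt(3.52^2 + 1.11^2) = 3.6908671
%GRR = GRR / tol * 100 = 3.6908671 / 29.4 * 100
%GRR = 12.5540

12.5540


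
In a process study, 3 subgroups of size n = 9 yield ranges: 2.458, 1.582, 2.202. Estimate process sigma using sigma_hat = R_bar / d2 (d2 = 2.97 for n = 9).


R_bar = (2.458 + 1.582 + 2.202) / 3
R_bar = 6.242 / 3 = 2.0806667
sigma_hat = R_bar / d2 = 2.0806667 / 2.97 = 0.7006

0.7006


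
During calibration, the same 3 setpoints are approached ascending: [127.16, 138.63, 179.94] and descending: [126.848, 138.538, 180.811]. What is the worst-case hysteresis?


|127.16 - 126.848| = 0.3120
|138.63 - 138.538| = 0.0920
|179.94 - 180.811| = 0.8710
hysteresis = max(diffs) = 0.8710

0.8710


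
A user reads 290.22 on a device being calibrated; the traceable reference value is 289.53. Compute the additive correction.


Correction = standard - reading
= 289.53 - 290.22
= -0.6900

-0.6900


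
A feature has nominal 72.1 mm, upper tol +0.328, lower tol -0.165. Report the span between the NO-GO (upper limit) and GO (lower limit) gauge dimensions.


GO = nominal - lower_tol (smallest hole = maximum material condition)
GO = 72.1 - 0.165 = 71.935
NO-GO = nominal + upper_tol (largest hole = least material condition)
NO-GO = 72.1 + 0.328 = 72.428
spread = NO-GO - GO = 72.428 - 71.935 = 0.4930

0.4930


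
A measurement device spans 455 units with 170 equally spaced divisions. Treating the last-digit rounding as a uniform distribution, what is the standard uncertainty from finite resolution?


resolution = range / divisions
resolution = 455 / 170 = 2.6764706
u_res = resolution / (2*sqrt(3))
u_res = 2.6764706 / 3.4641016
u_res = 0.7726

0.7726


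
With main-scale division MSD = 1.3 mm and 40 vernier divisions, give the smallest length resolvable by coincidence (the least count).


LC = MSD / n_div
= 1.3 / 40
= 0.0325

0.0325


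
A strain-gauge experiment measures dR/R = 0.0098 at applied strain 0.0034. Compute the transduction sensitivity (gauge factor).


GF = (dR/R) / epsilon
= 0.0098 / 0.0034
= 2.8824

2.8824


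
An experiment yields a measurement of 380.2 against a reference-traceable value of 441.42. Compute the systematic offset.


Systematic error = measured - true
= 380.2 - 441.42
= -61.2200

-61.2200


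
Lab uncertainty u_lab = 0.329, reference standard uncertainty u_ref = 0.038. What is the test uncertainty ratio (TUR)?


TUR = u_lab / u_ref
= 0.329 / 0.038
= 8.6579

8.6579


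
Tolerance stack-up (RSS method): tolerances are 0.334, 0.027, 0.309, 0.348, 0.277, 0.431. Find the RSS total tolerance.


RSS = sqrt(0.334^2 + 0.027^2 + 0.309^2 + 0.348^2 + 0.277^2 + 0.431^2)
= sqrt(0.59136)
= 0.7690

0.7690


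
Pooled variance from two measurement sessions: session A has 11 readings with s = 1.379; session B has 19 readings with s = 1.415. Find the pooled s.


s_p = sqrt(((n1-1)*s1^2 + (n2-1)*s2^2) / (n1+n2-2))
numerator = (11-1)*1.379^2 + (19-1)*1.415^2 = 19.01641 + 36.04005 = 55.05646
denominator = 11 + 19 - 2 = 28
s_p^2 = 55.05646 / 28 = 1.9663021
s_p = sqrt(1.9663021) = 1.4022

1.4022


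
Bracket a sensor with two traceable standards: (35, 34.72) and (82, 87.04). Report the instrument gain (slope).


slope = (y2 - y1) / (x2 - x1)
= (87.04 - 34.72) / (82 - 35)
= 52.3200 / 47
= 1.1132

1.1132


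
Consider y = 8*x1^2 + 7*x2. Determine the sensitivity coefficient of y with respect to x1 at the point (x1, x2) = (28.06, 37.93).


y = 8*x1^2 + 7*x2
dy/dx1 = 2*8*x1
Evaluate at x1 = 28.06: c1 = 16 * 28.06
c1 = 448.9600

448.9600


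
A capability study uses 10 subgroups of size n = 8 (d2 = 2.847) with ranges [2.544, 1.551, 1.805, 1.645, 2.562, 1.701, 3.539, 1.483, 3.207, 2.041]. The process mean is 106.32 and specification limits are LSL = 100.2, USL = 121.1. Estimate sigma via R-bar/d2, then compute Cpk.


R_bar = (2.544 + 1.551 + 1.805 + 1.645 + 2.562 + 1.701 + 3.539 + 1.483 + 3.207 + 2.041) / 10 = 2.2078
sigma = R_bar / d2 = 2.2078 / 2.847 = 0.77548296
Cp = (USL - LSL)/(6*sigma) = (121.1 - 100.2)/(6*0.77548296) = 4.4918
Cpu = (121.1 - 106.32)/(3*0.77548296) = 6.3530
Cpl = (106.32 - 100.2)/(3*0.77548296) = 2.6306
Cpk = min(Cpu, Cpl) = 2.6306

2.6306


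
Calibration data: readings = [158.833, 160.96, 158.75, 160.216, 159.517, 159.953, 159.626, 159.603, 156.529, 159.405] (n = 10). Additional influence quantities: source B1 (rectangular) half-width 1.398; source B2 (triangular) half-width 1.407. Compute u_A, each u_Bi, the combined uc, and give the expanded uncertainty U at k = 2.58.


mean = (158.833 + 160.96 + 158.75 + 160.216 + 159.517 + 159.953 + 159.626 + 159.603 + 156.529 + 159.405) / 10 = 159.3392
s = sqrt(sum((x - mean)^2)/(n-1)) = 1.176668
u_A = s / sqrt(n) = 1.176668 / sqrt(10) = 0.37209509
u_B1 = 1.398 / sqrt(3) = 0.80713568
u_B2 = 1.407 / sqrt(6) = 0.57440534
uc = sqrt(0.37209509^2 + 0.80713568^2 + 0.57440534^2) = 1.0582364
U = k * uc = 2.58 * 1.0582364
U = 2.7302

2.7302


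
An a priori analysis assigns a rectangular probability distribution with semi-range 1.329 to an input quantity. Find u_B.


u_B = half_width / sqrt(3)
u_B = 1.329 / 1.7320508
u_B = 0.7673

0.7673


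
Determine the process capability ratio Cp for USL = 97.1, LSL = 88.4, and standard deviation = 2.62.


Cp = (USL - LSL) / (6 * sigma)
= (97.1 - 88.4) / (6 * 2.62)
= 8.7000 / 15.7200
= 0.5534

0.5534
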